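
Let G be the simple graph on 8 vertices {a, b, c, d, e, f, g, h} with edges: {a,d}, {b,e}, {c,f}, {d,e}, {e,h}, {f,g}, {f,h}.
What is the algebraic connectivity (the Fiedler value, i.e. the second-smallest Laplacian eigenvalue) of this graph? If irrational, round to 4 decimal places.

0.2137

Reading degrees in the order [a, b, c, d, e, f, g, h] gives [1, 1, 1, 2, 3, 3, 1, 2]; set D = diag(1, 1, 1, 2, 3, 3, 1, 2) and form L = D - A. Computing the eigenvalues of L and sorting gives [0, 0.2137, 0.6177, 1, 1.4977, 2.3537, 3.8408, 4.4763]. The Fiedler value lambda_2 = 0.2137 is strictly positive, so the graph is connected. There is one zero in the spectrum, matching the 1 component. The eigenvalues sum to 14, which equals trace(L) = 2|E|.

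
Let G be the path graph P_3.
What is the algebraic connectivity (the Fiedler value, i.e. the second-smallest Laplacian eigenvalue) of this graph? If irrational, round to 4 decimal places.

1

The graph has 3 vertices and degree multiset [2, 1, 1]; D is the diagonal matrix of degrees and L = D - A. Computing the eigenvalues of L and sorting gives [0, 1, 3]. The Fiedler value lambda_2 = 1 is strictly positive, so the graph is connected. There is one zero in the spectrum, matching the 1 component.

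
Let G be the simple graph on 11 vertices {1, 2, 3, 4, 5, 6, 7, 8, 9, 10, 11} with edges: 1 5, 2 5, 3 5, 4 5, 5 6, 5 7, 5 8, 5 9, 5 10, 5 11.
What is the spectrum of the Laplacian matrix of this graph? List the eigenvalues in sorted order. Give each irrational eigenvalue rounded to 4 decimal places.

[0, 1, 1, 1, 1, 1, 1, 1, 1, 1, 11]

With the vertex order [1, 2, 3, 4, 5, 6, 7, 8, 9, 10, 11], the degrees are [1, 1, 1, 1, 10, 1, 1, 1, 1, 1, 1], giving D = diag(1, 1, 1, 1, 10, 1, 1, 1, 1, 1, 1) and L = D - A. Since every row of L sums to 0, the all-ones vector is in the kernel and 0 is an eigenvalue. The single zero eigenvalue shows the graph is connected. The eigenvalues sum to 20, which equals trace(L) = 2|E|.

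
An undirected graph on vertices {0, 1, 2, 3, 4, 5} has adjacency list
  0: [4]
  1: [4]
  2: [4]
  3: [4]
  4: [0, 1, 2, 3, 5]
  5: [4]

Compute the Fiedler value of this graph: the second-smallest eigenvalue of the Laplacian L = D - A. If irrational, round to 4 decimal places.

With the vertex order [0, 1, 2, 3, 4, 5], the degrees are [1, 1, 1, 1, 5, 1], giving D = diag(1, 1, 1, 1, 5, 1) and L = D - A. Computing the eigenvalues of L and sorting gives [0, 1, 1, 1, 1, 6]. The Fiedler value lambda_2 = 1 is strictly positive, so the graph is connected. The eigenvalues sum to 10, which equals trace(L) = 2|E|.

1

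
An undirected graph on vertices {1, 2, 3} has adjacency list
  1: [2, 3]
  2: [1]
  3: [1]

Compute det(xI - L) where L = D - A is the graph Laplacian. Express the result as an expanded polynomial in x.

Each diagonal entry of L is the vertex degree and each off-diagonal entry is -1 where an edge is present, 0 otherwise; in the order [1, 2, 3] the diagonal is [2, 1, 1]. L has integer entries, so p(x) = det(xI - L) has integer coefficients. Expanding the determinant yields x^3 - 4x^2 + 3x. The coefficient of x^2 equals -trace(L) = -4, matching the sum of degrees.

x^3 - 4x^2 + 3x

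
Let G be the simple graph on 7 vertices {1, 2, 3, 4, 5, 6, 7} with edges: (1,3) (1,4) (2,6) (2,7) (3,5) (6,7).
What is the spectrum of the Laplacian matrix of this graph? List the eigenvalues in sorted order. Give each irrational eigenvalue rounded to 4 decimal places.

With the vertex order [1, 2, 3, 4, 5, 6, 7], the degrees are [2, 2, 2, 1, 1, 2, 2], giving D = diag(2, 2, 2, 1, 1, 2, 2) and L = D - A. Diagonalising L (or applying a numerical eigensolver to the 7x7 matrix) gives the spectrum above. The 2 zero eigenvalues correspond to the 2 connected components. There are 2 zeros in the spectrum, matching the 2 components. The eigenvalues sum to 12, which equals trace(L) = 2|E|.

[0, 0, 0.5858, 2, 3, 3, 3.4142]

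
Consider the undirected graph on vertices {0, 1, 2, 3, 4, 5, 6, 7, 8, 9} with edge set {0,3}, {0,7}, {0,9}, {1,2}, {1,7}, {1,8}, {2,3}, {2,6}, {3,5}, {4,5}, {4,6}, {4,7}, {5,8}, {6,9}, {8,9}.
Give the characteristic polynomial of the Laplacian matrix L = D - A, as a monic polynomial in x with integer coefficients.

With the vertex order [0, 1, 2, 3, 4, 5, 6, 7, 8, 9], the degrees are [3, 3, 3, 3, 3, 3, 3, 3, 3, 3], giving D = diag(3, 3, 3, 3, 3, 3, 3, 3, 3, 3) and L = D - A. The eigenvalues of L are [0, 2, 2, 2, 2, 2, 5, 5, 5, 5]; the characteristic polynomial is the product of (x - lambda_i), which multiplies out to x^10 - 30x^9 + 390x^8 - 2880x^7 + 13305x^6 - 39882x^5 + 77640x^4 - 94800x^3 + 66000x^2 - 20000x. The coefficient of x^9 equals -trace(L) = -30, matching the sum of degrees.

x^10 - 30x^9 + 390x^8 - 2880x^7 + 13305x^6 - 39882x^5 + 77640x^4 - 94800x^3 + 66000x^2 - 20000x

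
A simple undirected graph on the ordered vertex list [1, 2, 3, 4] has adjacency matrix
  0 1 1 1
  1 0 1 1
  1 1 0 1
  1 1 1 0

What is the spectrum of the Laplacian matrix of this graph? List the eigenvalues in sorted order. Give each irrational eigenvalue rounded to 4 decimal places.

Reading degrees in the order [1, 2, 3, 4] gives [3, 3, 3, 3]; set D = diag(3, 3, 3, 3) and form L = D - A. Diagonalising L (or applying a numerical eigensolver to the 4x4 matrix) gives the spectrum above. By the matrix-tree theorem the graph has (1/4) * product of the nonzero eigenvalues = 16 spanning trees.

[0, 4, 4, 4]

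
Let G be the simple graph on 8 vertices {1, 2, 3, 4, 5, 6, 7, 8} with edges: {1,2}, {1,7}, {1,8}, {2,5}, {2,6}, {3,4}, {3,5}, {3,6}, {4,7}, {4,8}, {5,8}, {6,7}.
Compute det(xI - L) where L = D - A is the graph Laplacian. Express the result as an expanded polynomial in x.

x^8 - 24x^7 + 240x^6 - 1296x^5 + 4080x^4 - 7488x^3 + 7424x^2 - 3072x

Reading degrees in the order [1, 2, 3, 4, 5, 6, 7, 8] gives [3, 3, 3, 3, 3, 3, 3, 3]; set D = diag(3, 3, 3, 3, 3, 3, 3, 3) and form L = D - A. L has integer entries, so p(x) = det(xI - L) has integer coefficients. Expanding the determinant yields x^8 - 24x^7 + 240x^6 - 1296x^5 + 4080x^4 - 7488x^3 + 7424x^2 - 3072x. The constant term is 0 because L is singular (the all-ones vector lies in its kernel).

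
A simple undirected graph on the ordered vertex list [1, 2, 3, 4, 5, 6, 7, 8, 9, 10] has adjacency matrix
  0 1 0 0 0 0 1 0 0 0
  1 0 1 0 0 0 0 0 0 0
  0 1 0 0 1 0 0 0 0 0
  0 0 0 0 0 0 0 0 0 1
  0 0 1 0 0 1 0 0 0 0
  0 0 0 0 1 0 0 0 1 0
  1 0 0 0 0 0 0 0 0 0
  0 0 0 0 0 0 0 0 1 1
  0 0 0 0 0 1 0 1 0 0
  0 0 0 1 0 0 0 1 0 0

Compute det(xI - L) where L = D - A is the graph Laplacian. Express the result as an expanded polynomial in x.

x^10 - 18x^9 + 136x^8 - 560x^7 + 1365x^6 - 2002x^5 + 1716x^4 - 792x^3 + 165x^2 - 10x

Reading degrees in the order [1, 2, 3, 4, 5, 6, 7, 8, 9, 10] gives [2, 2, 2, 1, 2, 2, 1, 2, 2, 2]; set D = diag(2, 2, 2, 1, 2, 2, 1, 2, 2, 2) and form L = D - A. L has integer entries, so p(x) = det(xI - L) has integer coefficients. Expanding the determinant yields x^10 - 18x^9 + 136x^8 - 560x^7 + 1365x^6 - 2002x^5 + 1716x^4 - 792x^3 + 165x^2 - 10x. Since p(0) = det(-L) = 0, x divides p(x).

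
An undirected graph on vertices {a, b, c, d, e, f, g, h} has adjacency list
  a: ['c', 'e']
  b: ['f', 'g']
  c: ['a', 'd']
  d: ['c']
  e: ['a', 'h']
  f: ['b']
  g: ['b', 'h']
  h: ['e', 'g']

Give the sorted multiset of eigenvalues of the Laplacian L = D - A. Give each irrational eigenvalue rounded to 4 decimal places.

[0, 0.1522, 0.5858, 1.2346, 2, 2.7654, 3.4142, 3.8478]

Reading degrees in the order [a, b, c, d, e, f, g, h] gives [2, 2, 2, 1, 2, 1, 2, 2]; set D = diag(2, 2, 2, 1, 2, 1, 2, 2) and form L = D - A. The multiplicity of 0 as a Laplacian eigenvalue equals the number of connected components.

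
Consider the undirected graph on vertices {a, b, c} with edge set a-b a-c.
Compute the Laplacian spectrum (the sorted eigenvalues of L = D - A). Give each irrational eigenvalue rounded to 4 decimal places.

With the vertex order [a, b, c], the degrees are [2, 1, 1], giving D = diag(2, 1, 1) and L = D - A. The multiplicity of 0 as a Laplacian eigenvalue equals the number of connected components. The single zero eigenvalue shows the graph is connected.

[0, 1, 3]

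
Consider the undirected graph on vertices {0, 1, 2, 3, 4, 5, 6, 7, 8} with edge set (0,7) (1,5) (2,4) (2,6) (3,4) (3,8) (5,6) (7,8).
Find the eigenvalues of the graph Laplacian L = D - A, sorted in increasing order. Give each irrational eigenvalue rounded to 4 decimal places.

Each diagonal entry of L is the vertex degree and each off-diagonal entry is -1 where an edge is present, 0 otherwise; in the order [0, 1, 2, 3, 4, 5, 6, 7, 8] the diagonal is [1, 1, 2, 2, 2, 2, 2, 2, 2]. Since every row of L sums to 0, the all-ones vector is in the kernel and 0 is an eigenvalue. The largest eigenvalue, 3.8794, is at most the vertex count 9. There is one zero in the spectrum, matching the 1 component.

[0, 0.1206, 0.4679, 1, 1.6527, 2.3473, 3, 3.5321, 3.8794]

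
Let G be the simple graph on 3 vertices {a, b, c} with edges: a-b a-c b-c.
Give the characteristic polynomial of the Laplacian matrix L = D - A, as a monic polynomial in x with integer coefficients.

Reading degrees in the order [a, b, c] gives [2, 2, 2]; set D = diag(2, 2, 2) and form L = D - A. The eigenvalues of L are [0, 3, 3]; the characteristic polynomial is the product of (x - lambda_i), which multiplies out to x^3 - 6x^2 + 9x. The coefficient of x^2 equals -trace(L) = -6, matching the sum of degrees.

x^3 - 6x^2 + 9x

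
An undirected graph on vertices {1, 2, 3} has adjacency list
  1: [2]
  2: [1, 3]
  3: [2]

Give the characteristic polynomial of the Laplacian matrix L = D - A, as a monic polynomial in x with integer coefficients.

x^3 - 4x^2 + 3x

Reading degrees in the order [1, 2, 3] gives [1, 2, 1]; set D = diag(1, 2, 1) and form L = D - A. The eigenvalues of L are [0, 1, 3]; the characteristic polynomial is the product of (x - lambda_i), which multiplies out to x^3 - 4x^2 + 3x. The constant term is 0 because L is singular (the all-ones vector lies in its kernel). The eigenvalues sum to 4, which equals trace(L) = 2|E|.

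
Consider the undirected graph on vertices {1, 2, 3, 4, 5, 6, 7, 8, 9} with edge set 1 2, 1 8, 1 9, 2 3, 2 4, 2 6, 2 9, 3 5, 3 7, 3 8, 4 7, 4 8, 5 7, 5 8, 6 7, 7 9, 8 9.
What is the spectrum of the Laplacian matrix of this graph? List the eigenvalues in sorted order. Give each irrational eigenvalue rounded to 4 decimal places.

Each diagonal entry of L is the vertex degree and each off-diagonal entry is -1 where an edge is present, 0 otherwise; in the order [1, 2, 3, 4, 5, 6, 7, 8, 9] the diagonal is [3, 5, 4, 3, 3, 2, 5, 5, 4]. L is symmetric positive semidefinite, so every eigenvalue is real and nonnegative. The single zero eigenvalue shows the graph is connected.

[0, 1.7830, 2.1206, 2.8309, 4.3020, 4.3473, 5.3795, 5.5321, 7.7046]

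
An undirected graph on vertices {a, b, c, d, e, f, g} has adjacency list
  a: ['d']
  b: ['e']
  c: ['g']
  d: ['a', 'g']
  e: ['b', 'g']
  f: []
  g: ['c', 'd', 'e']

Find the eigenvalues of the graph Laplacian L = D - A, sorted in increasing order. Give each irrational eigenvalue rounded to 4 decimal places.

Each diagonal entry of L is the vertex degree and each off-diagonal entry is -1 where an edge is present, 0 otherwise; in the order [a, b, c, d, e, f, g] the diagonal is [1, 1, 1, 2, 2, 0, 3]. The multiplicity of 0 as a Laplacian eigenvalue equals the number of connected components. The 2 zero eigenvalues correspond to the 2 connected components.

[0, 0, 0.3820, 0.6972, 2, 2.6180, 4.3028]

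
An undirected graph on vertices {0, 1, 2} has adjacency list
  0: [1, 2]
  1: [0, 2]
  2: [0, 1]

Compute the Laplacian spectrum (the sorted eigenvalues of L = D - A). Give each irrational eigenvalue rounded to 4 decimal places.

[0, 3, 3]

With the vertex order [0, 1, 2], the degrees are [2, 2, 2], giving D = diag(2, 2, 2) and L = D - A. The multiplicity of 0 as a Laplacian eigenvalue equals the number of connected components. The single zero eigenvalue shows the graph is connected. There is one zero in the spectrum, matching the 1 component.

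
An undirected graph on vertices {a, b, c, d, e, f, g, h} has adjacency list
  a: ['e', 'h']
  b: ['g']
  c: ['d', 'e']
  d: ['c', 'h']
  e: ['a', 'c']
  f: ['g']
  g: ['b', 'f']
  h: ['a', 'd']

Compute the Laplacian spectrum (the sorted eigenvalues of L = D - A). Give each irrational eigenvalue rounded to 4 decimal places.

With the vertex order [a, b, c, d, e, f, g, h], the degrees are [2, 1, 2, 2, 2, 1, 2, 2], giving D = diag(2, 1, 2, 2, 2, 1, 2, 2) and L = D - A. L is symmetric positive semidefinite, so every eigenvalue is real and nonnegative. The 2 zero eigenvalues correspond to the 2 connected components. The eigenvalues sum to 14, which equals trace(L) = 2|E|.

[0, 0, 1, 1.3820, 1.3820, 3, 3.6180, 3.6180]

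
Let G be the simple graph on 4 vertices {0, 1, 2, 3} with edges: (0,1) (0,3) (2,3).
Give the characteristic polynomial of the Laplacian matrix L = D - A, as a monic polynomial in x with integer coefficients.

x^4 - 6x^3 + 10x^2 - 4x

With the vertex order [0, 1, 2, 3], the degrees are [2, 1, 1, 2], giving D = diag(2, 1, 1, 2) and L = D - A. L has integer entries, so p(x) = det(xI - L) has integer coefficients. Expanding the determinant yields x^4 - 6x^3 + 10x^2 - 4x. The coefficient of x^3 equals -trace(L) = -6, matching the sum of degrees. The eigenvalues sum to 6, which equals trace(L) = 2|E|.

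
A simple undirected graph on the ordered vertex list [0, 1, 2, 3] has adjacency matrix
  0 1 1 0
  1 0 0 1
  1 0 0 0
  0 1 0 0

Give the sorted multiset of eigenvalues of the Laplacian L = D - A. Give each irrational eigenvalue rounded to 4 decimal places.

Each diagonal entry of L is the vertex degree and each off-diagonal entry is -1 where an edge is present, 0 otherwise; in the order [0, 1, 2, 3] the diagonal is [2, 2, 1, 1]. Since every row of L sums to 0, the all-ones vector is in the kernel and 0 is an eigenvalue. The eigenvalues sum to 6, which equals trace(L) = 2|E|.

[0, 0.5858, 2, 3.4142]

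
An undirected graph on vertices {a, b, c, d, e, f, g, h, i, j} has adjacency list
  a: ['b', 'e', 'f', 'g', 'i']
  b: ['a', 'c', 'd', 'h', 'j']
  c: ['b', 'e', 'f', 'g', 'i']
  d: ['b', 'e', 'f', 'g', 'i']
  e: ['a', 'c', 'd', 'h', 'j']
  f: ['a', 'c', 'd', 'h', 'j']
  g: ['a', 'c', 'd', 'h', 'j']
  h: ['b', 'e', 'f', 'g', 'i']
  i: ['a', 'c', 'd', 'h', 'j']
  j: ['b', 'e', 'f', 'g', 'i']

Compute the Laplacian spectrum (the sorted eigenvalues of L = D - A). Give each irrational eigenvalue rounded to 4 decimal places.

[0, 5, 5, 5, 5, 5, 5, 5, 5, 10]

Each diagonal entry of L is the vertex degree and each off-diagonal entry is -1 where an edge is present, 0 otherwise; in the order [a, b, c, d, e, f, g, h, i, j] the diagonal is [5, 5, 5, 5, 5, 5, 5, 5, 5, 5]. The multiplicity of 0 as a Laplacian eigenvalue equals the number of connected components. The largest eigenvalue, 10, is at most the vertex count 10.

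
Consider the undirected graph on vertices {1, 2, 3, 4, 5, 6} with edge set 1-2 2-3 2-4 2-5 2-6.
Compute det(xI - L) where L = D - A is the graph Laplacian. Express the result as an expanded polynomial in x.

x^6 - 10x^5 + 30x^4 - 40x^3 + 25x^2 - 6x

Reading degrees in the order [1, 2, 3, 4, 5, 6] gives [1, 5, 1, 1, 1, 1]; set D = diag(1, 5, 1, 1, 1, 1) and form L = D - A. L has integer entries, so p(x) = det(xI - L) has integer coefficients. Expanding the determinant yields x^6 - 10x^5 + 30x^4 - 40x^3 + 25x^2 - 6x. The coefficient of x^5 equals -trace(L) = -10, matching the sum of degrees.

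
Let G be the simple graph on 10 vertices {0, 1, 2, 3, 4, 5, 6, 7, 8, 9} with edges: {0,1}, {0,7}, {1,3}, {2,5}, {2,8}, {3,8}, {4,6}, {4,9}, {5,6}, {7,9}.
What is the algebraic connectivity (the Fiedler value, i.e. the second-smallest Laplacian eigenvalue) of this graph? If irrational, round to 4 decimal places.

With the vertex order [0, 1, 2, 3, 4, 5, 6, 7, 8, 9], the degrees are [2, 2, 2, 2, 2, 2, 2, 2, 2, 2], giving D = diag(2, 2, 2, 2, 2, 2, 2, 2, 2, 2) and L = D - A. The smallest Laplacian eigenvalue is always 0. The next one, lambda_2 = 0.3820, measures how hard the graph is to disconnect: larger values mean better connectivity. The largest eigenvalue, 4, is at most the vertex count 10. There is one zero in the spectrum, matching the 1 component.

0.3820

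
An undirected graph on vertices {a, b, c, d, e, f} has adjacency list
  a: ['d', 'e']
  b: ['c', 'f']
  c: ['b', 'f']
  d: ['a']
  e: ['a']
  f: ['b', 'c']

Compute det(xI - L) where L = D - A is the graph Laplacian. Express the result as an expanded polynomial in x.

x^6 - 10x^5 + 36x^4 - 54x^3 + 27x^2

Reading degrees in the order [a, b, c, d, e, f] gives [2, 2, 2, 1, 1, 2]; set D = diag(2, 2, 2, 1, 1, 2) and form L = D - A. L has integer entries, so p(x) = det(xI - L) has integer coefficients. Expanding the determinant yields x^6 - 10x^5 + 36x^4 - 54x^3 + 27x^2. Since p(0) = det(-L) = 0, x divides p(x).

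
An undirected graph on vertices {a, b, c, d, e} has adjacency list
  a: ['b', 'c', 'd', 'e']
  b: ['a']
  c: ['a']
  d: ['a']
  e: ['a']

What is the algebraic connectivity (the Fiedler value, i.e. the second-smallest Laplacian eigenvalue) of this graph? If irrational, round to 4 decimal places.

1

Reading degrees in the order [a, b, c, d, e] gives [4, 1, 1, 1, 1]; set D = diag(4, 1, 1, 1, 1) and form L = D - A. Computing the eigenvalues of L and sorting gives [0, 1, 1, 1, 5]. The Fiedler value lambda_2 = 1 is strictly positive, so the graph is connected. The eigenvalues sum to 8, which equals trace(L) = 2|E|. The largest eigenvalue, 5, is at most the vertex count 5.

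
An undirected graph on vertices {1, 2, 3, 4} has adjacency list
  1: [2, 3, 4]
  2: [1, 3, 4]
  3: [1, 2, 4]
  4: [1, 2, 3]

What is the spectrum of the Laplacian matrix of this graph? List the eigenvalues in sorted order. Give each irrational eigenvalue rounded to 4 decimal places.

[0, 4, 4, 4]

Reading degrees in the order [1, 2, 3, 4] gives [3, 3, 3, 3]; set D = diag(3, 3, 3, 3) and form L = D - A. Diagonalising L (or applying a numerical eigensolver to the 4x4 matrix) gives the spectrum above. There is one zero in the spectrum, matching the 1 component. By the matrix-tree theorem the graph has (1/4) * product of the nonzero eigenvalues = 16 spanning trees.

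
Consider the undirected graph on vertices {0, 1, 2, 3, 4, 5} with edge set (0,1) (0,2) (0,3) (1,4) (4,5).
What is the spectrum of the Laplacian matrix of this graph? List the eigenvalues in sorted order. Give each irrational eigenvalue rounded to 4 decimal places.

With the vertex order [0, 1, 2, 3, 4, 5], the degrees are [3, 2, 1, 1, 2, 1], giving D = diag(3, 2, 1, 1, 2, 1) and L = D - A. Since every row of L sums to 0, the all-ones vector is in the kernel and 0 is an eigenvalue. The largest eigenvalue, 4.2143, is at most the vertex count 6.

[0, 0.3249, 1, 1.4608, 3, 4.2143]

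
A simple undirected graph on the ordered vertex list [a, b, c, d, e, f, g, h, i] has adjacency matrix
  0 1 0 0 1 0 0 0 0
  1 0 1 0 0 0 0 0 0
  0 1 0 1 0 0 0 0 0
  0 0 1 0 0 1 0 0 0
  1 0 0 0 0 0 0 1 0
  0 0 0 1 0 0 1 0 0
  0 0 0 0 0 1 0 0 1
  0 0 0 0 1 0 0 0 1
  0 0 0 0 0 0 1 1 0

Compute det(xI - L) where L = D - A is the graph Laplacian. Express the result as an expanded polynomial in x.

x^9 - 18x^8 + 135x^7 - 546x^6 + 1287x^5 - 1782x^4 + 1386x^3 - 540x^2 + 81x

With the vertex order [a, b, c, d, e, f, g, h, i], the degrees are [2, 2, 2, 2, 2, 2, 2, 2, 2], giving D = diag(2, 2, 2, 2, 2, 2, 2, 2, 2) and L = D - A. L has integer entries, so p(x) = det(xI - L) has integer coefficients. Expanding the determinant yields x^9 - 18x^8 + 135x^7 - 546x^6 + 1287x^5 - 1782x^4 + 1386x^3 - 540x^2 + 81x. The coefficient of x^8 equals -trace(L) = -18, matching the sum of degrees.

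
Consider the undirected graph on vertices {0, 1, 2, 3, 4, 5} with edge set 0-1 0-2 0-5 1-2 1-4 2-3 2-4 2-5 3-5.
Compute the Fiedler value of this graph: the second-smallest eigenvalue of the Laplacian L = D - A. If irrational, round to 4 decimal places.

Reading degrees in the order [0, 1, 2, 3, 4, 5] gives [3, 3, 5, 2, 2, 3]; set D = diag(3, 3, 5, 2, 2, 3) and form L = D - A. The sorted Laplacian eigenvalues are [0, 1.3820, 2.3820, 3.6180, 4.6180, 6]; the algebraic connectivity is the second entry, 1.3820. By the matrix-tree theorem the graph has (1/6) * product of the nonzero eigenvalues = 55 spanning trees.

1.3820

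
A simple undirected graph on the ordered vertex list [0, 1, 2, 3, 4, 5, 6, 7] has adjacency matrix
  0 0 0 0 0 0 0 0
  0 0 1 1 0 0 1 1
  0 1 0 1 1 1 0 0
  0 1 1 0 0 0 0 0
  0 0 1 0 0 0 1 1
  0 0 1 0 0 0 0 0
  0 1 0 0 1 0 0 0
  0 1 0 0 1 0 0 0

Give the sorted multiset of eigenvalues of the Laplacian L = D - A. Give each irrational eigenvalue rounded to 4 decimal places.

[0, 0, 0.8226, 1.5858, 2, 3.3216, 4.4142, 5.8558]

Reading degrees in the order [0, 1, 2, 3, 4, 5, 6, 7] gives [0, 4, 4, 2, 3, 1, 2, 2]; set D = diag(0, 4, 4, 2, 3, 1, 2, 2) and form L = D - A. The multiplicity of 0 as a Laplacian eigenvalue equals the number of connected components. The 2 zero eigenvalues correspond to the 2 connected components. The eigenvalues sum to 18, which equals trace(L) = 2|E|.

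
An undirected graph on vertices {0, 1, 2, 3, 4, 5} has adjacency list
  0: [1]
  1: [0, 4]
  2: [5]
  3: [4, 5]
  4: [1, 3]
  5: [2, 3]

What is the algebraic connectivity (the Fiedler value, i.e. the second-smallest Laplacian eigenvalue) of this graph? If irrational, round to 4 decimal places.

0.2679

Reading degrees in the order [0, 1, 2, 3, 4, 5] gives [1, 2, 1, 2, 2, 2]; set D = diag(1, 2, 1, 2, 2, 2) and form L = D - A. Computing the eigenvalues of L and sorting gives [0, 0.2679, 1, 2, 3, 3.7321]. The Fiedler value lambda_2 = 0.2679 is strictly positive, so the graph is connected. The largest eigenvalue, 3.7321, is at most the vertex count 6. By the matrix-tree theorem the graph has (1/6) * product of the nonzero eigenvalues = 1 spanning tree.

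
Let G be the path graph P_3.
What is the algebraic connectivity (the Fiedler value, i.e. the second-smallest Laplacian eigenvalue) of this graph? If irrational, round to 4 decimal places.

1

The graph has 3 vertices and degree multiset [2, 1, 1]; D is the diagonal matrix of degrees and L = D - A. Computing the eigenvalues of L and sorting gives [0, 1, 3]. The Fiedler value lambda_2 = 1 is strictly positive, so the graph is connected. The largest eigenvalue, 3, is at most the vertex count 3.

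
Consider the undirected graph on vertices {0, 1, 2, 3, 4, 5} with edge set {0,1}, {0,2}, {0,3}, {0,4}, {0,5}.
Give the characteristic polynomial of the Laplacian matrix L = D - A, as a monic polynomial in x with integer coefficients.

With the vertex order [0, 1, 2, 3, 4, 5], the degrees are [5, 1, 1, 1, 1, 1], giving D = diag(5, 1, 1, 1, 1, 1) and L = D - A. The eigenvalues of L are [0, 1, 1, 1, 1, 6]; the characteristic polynomial is the product of (x - lambda_i), which multiplies out to x^6 - 10x^5 + 30x^4 - 40x^3 + 25x^2 - 6x. Since p(0) = det(-L) = 0, x divides p(x). By the matrix-tree theorem the graph has (1/6) * product of the nonzero eigenvalues = 1 spanning tree.

x^6 - 10x^5 + 30x^4 - 40x^3 + 25x^2 - 6x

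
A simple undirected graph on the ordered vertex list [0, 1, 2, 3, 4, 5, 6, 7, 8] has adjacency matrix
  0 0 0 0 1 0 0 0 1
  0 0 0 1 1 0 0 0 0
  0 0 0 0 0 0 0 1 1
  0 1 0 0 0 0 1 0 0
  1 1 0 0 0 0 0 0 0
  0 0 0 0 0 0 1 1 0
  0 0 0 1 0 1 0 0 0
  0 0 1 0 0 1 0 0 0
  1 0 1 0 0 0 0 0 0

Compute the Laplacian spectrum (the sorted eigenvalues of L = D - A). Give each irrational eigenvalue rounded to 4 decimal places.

Reading degrees in the order [0, 1, 2, 3, 4, 5, 6, 7, 8] gives [2, 2, 2, 2, 2, 2, 2, 2, 2]; set D = diag(2, 2, 2, 2, 2, 2, 2, 2, 2) and form L = D - A. The multiplicity of 0 as a Laplacian eigenvalue equals the number of connected components. There is one zero in the spectrum, matching the 1 component. The largest eigenvalue, 3.8794, is at most the vertex count 9.

[0, 0.4679, 0.4679, 1.6527, 1.6527, 3, 3, 3.8794, 3.8794]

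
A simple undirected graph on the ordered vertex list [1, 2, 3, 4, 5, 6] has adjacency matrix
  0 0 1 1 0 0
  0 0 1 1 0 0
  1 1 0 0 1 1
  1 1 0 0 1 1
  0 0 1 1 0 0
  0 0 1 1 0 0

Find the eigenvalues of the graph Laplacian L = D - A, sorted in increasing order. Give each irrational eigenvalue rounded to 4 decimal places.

Each diagonal entry of L is the vertex degree and each off-diagonal entry is -1 where an edge is present, 0 otherwise; in the order [1, 2, 3, 4, 5, 6] the diagonal is [2, 2, 4, 4, 2, 2]. The multiplicity of 0 as a Laplacian eigenvalue equals the number of connected components. The single zero eigenvalue shows the graph is connected. There is one zero in the spectrum, matching the 1 component.

[0, 2, 2, 2, 4, 6]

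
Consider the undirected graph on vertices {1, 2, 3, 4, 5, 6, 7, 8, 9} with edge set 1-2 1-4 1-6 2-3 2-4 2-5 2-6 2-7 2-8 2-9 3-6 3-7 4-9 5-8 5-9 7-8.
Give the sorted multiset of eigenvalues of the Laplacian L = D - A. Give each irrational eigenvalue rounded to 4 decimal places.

Reading degrees in the order [1, 2, 3, 4, 5, 6, 7, 8, 9] gives [3, 8, 3, 3, 3, 3, 3, 3, 3]; set D = diag(3, 8, 3, 3, 3, 3, 3, 3, 3) and form L = D - A. L is symmetric positive semidefinite, so every eigenvalue is real and nonnegative.

[0, 1.5858, 1.5858, 3, 3, 4.4142, 4.4142, 5, 9]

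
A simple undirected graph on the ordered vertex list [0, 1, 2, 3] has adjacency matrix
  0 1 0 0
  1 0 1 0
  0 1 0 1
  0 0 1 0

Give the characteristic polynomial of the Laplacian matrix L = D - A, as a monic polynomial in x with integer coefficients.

x^4 - 6x^3 + 10x^2 - 4x

Each diagonal entry of L is the vertex degree and each off-diagonal entry is -1 where an edge is present, 0 otherwise; in the order [0, 1, 2, 3] the diagonal is [1, 2, 2, 1]. Computing det(xI - L) by cofactor expansion (or equivalently via sum-over-permutations) gives x^4 - 6x^3 + 10x^2 - 4x. Since p(0) = det(-L) = 0, x divides p(x). The largest eigenvalue, 3.4142, is at most the vertex count 4. There is one zero in the spectrum, matching the 1 component.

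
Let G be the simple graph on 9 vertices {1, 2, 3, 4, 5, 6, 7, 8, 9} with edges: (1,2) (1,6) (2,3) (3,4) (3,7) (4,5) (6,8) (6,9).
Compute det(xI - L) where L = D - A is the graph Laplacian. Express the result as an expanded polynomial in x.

x^9 - 16x^8 + 103x^7 - 344x^6 + 643x^5 - 678x^4 + 386x^3 - 104x^2 + 9x

With the vertex order [1, 2, 3, 4, 5, 6, 7, 8, 9], the degrees are [2, 2, 3, 2, 1, 3, 1, 1, 1], giving D = diag(2, 2, 3, 2, 1, 3, 1, 1, 1) and L = D - A. Computing det(xI - L) by cofactor expansion (or equivalently via sum-over-permutations) gives x^9 - 16x^8 + 103x^7 - 344x^6 + 643x^5 - 678x^4 + 386x^3 - 104x^2 + 9x. The coefficient of x^8 equals -trace(L) = -16, matching the sum of degrees. By the matrix-tree theorem the graph has (1/9) * product of the nonzero eigenvalues = 1 spanning tree.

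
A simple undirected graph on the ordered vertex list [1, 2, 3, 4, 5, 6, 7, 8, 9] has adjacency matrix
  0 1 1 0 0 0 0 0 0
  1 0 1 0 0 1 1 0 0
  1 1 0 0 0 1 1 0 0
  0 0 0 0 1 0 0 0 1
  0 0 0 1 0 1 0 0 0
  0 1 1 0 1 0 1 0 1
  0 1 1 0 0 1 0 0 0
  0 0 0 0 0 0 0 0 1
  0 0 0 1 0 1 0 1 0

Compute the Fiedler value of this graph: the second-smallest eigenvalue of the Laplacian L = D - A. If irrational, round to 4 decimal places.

Reading degrees in the order [1, 2, 3, 4, 5, 6, 7, 8, 9] gives [2, 4, 4, 2, 2, 5, 3, 1, 3]; set D = diag(2, 4, 4, 2, 2, 5, 3, 1, 3) and form L = D - A. The smallest Laplacian eigenvalue is always 0. The next one, lambda_2 = 0.4709, measures how hard the graph is to disconnect: larger values mean better connectivity. The largest eigenvalue, 6.3514, is at most the vertex count 9. By the matrix-tree theorem the graph has (1/9) * product of the nonzero eigenvalues = 160 spanning trees.

0.4709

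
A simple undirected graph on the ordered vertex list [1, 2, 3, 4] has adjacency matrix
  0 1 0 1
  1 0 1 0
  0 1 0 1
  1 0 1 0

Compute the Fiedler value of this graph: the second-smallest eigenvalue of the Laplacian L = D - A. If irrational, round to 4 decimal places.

Each diagonal entry of L is the vertex degree and each off-diagonal entry is -1 where an edge is present, 0 otherwise; in the order [1, 2, 3, 4] the diagonal is [2, 2, 2, 2]. Computing the eigenvalues of L and sorting gives [0, 2, 2, 4]. The Fiedler value lambda_2 = 2 is strictly positive, so the graph is connected. The eigenvalues sum to 8, which equals trace(L) = 2|E|. The largest eigenvalue, 4, is at most the vertex count 4.

2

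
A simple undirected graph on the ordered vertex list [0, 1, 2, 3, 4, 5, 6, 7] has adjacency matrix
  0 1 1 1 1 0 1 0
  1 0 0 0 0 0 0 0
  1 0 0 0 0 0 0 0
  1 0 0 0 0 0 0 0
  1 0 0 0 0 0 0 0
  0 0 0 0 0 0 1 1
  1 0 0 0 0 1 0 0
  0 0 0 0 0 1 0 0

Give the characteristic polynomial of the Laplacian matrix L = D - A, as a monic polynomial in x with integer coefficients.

x^8 - 14x^7 + 72x^6 - 180x^5 + 241x^4 - 174x^3 + 62x^2 - 8x

Each diagonal entry of L is the vertex degree and each off-diagonal entry is -1 where an edge is present, 0 otherwise; in the order [0, 1, 2, 3, 4, 5, 6, 7] the diagonal is [5, 1, 1, 1, 1, 2, 2, 1]. Computing det(xI - L) by cofactor expansion (or equivalently via sum-over-permutations) gives x^8 - 14x^7 + 72x^6 - 180x^5 + 241x^4 - 174x^3 + 62x^2 - 8x. The coefficient of x^7 equals -trace(L) = -14, matching the sum of degrees. The largest eigenvalue, 6.0548, is at most the vertex count 8.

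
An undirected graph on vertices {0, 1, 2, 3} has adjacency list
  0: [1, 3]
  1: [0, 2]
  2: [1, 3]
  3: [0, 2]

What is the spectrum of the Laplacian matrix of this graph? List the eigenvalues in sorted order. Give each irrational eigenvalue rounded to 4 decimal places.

[0, 2, 2, 4]

With the vertex order [0, 1, 2, 3], the degrees are [2, 2, 2, 2], giving D = diag(2, 2, 2, 2) and L = D - A. L is symmetric positive semidefinite, so every eigenvalue is real and nonnegative. The single zero eigenvalue shows the graph is connected. The largest eigenvalue, 4, is at most the vertex count 4.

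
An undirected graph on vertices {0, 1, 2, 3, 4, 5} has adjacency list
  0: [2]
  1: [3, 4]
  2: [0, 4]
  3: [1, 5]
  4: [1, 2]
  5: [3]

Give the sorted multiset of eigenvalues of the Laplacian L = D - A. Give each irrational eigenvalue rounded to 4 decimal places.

Reading degrees in the order [0, 1, 2, 3, 4, 5] gives [1, 2, 2, 2, 2, 1]; set D = diag(1, 2, 2, 2, 2, 1) and form L = D - A. Diagonalising L (or applying a numerical eigensolver to the 6x6 matrix) gives the spectrum above. The eigenvalues sum to 10, which equals trace(L) = 2|E|.

[0, 0.2679, 1, 2, 3, 3.7321]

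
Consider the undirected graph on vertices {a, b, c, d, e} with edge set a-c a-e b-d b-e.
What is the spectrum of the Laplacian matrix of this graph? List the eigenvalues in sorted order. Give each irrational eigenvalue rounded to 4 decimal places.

Each diagonal entry of L is the vertex degree and each off-diagonal entry is -1 where an edge is present, 0 otherwise; in the order [a, b, c, d, e] the diagonal is [2, 2, 1, 1, 2]. Diagonalising L (or applying a numerical eigensolver to the 5x5 matrix) gives the spectrum above. By the matrix-tree theorem the graph has (1/5) * product of the nonzero eigenvalues = 1 spanning tree. There is one zero in the spectrum, matching the 1 component.

[0, 0.3820, 1.3820, 2.6180, 3.6180]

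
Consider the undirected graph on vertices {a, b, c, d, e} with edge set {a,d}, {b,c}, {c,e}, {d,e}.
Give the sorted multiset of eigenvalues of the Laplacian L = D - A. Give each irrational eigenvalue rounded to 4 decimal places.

Each diagonal entry of L is the vertex degree and each off-diagonal entry is -1 where an edge is present, 0 otherwise; in the order [a, b, c, d, e] the diagonal is [1, 1, 2, 2, 2]. L is symmetric positive semidefinite, so every eigenvalue is real and nonnegative. The single zero eigenvalue shows the graph is connected. There is one zero in the spectrum, matching the 1 component.

[0, 0.3820, 1.3820, 2.6180, 3.6180]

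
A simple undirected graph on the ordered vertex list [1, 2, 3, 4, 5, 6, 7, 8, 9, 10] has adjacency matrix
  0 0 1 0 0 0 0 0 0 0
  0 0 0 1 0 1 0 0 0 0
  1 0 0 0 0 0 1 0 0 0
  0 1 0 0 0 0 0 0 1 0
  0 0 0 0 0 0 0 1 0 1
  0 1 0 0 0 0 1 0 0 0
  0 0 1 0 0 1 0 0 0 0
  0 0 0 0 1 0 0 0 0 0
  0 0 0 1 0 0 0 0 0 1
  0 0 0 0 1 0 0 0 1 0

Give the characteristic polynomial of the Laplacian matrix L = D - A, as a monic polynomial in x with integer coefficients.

Reading degrees in the order [1, 2, 3, 4, 5, 6, 7, 8, 9, 10] gives [1, 2, 2, 2, 2, 2, 2, 1, 2, 2]; set D = diag(1, 2, 2, 2, 2, 2, 2, 1, 2, 2) and form L = D - A. Computing det(xI - L) by cofactor expansion (or equivalently via sum-over-permutations) gives x^10 - 18x^9 + 136x^8 - 560x^7 + 1365x^6 - 2002x^5 + 1716x^4 - 792x^3 + 165x^2 - 10x. The coefficient of x^9 equals -trace(L) = -18, matching the sum of degrees. By the matrix-tree theorem the graph has (1/10) * product of the nonzero eigenvalues = 1 spanning tree.

x^10 - 18x^9 + 136x^8 - 560x^7 + 1365x^6 - 2002x^5 + 1716x^4 - 792x^3 + 165x^2 - 10x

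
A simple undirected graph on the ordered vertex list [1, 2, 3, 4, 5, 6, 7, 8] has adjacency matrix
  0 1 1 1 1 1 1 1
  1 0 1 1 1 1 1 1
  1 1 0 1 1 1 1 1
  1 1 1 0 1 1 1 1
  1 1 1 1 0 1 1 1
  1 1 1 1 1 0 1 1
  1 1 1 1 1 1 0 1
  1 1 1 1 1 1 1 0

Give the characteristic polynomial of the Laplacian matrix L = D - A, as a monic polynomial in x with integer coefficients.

With the vertex order [1, 2, 3, 4, 5, 6, 7, 8], the degrees are [7, 7, 7, 7, 7, 7, 7, 7], giving D = diag(7, 7, 7, 7, 7, 7, 7, 7) and L = D - A. The eigenvalues of L are [0, 8, 8, 8, 8, 8, 8, 8]; the characteristic polynomial is the product of (x - lambda_i), which multiplies out to x^8 - 56x^7 + 1344x^6 - 17920x^5 + 143360x^4 - 688128x^3 + 1835008x^2 - 2097152x. The constant term is 0 because L is singular (the all-ones vector lies in its kernel). The largest eigenvalue, 8, is at most the vertex count 8.

x^8 - 56x^7 + 1344x^6 - 17920x^5 + 143360x^4 - 688128x^3 + 1835008x^2 - 2097152x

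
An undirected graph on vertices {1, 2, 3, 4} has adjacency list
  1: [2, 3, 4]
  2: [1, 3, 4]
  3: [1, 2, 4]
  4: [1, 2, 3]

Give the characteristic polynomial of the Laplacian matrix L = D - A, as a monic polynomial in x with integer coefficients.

With the vertex order [1, 2, 3, 4], the degrees are [3, 3, 3, 3], giving D = diag(3, 3, 3, 3) and L = D - A. L has integer entries, so p(x) = det(xI - L) has integer coefficients. Expanding the determinant yields x^4 - 12x^3 + 48x^2 - 64x. The coefficient of x^3 equals -trace(L) = -12, matching the sum of degrees. By the matrix-tree theorem the graph has (1/4) * product of the nonzero eigenvalues = 16 spanning trees.

x^4 - 12x^3 + 48x^2 - 64x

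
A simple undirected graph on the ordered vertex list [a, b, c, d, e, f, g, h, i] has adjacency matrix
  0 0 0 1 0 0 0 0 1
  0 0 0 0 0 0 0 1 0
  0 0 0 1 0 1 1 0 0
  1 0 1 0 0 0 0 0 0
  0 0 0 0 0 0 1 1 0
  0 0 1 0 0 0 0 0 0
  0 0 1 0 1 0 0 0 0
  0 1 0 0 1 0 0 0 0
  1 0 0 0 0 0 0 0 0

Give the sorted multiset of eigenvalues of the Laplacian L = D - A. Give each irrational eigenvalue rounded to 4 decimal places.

Reading degrees in the order [a, b, c, d, e, f, g, h, i] gives [2, 1, 3, 2, 2, 1, 2, 2, 1]; set D = diag(2, 1, 3, 2, 2, 1, 2, 2, 1) and form L = D - A. Since every row of L sums to 0, the all-ones vector is in the kernel and 0 is an eigenvalue. The single zero eigenvalue shows the graph is connected. There is one zero in the spectrum, matching the 1 component. The largest eigenvalue, 4.3699, is at most the vertex count 9.

[0, 0.1506, 0.4266, 1, 1.4229, 2.1724, 3, 3.4576, 4.3699]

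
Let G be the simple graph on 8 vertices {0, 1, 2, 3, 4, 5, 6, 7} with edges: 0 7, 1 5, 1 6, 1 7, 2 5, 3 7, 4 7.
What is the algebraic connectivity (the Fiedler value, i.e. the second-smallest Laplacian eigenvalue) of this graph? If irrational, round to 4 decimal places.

0.2888

With the vertex order [0, 1, 2, 3, 4, 5, 6, 7], the degrees are [1, 3, 1, 1, 1, 2, 1, 4], giving D = diag(1, 3, 1, 1, 1, 2, 1, 4) and L = D - A. The smallest Laplacian eigenvalue is always 0. The next one, lambda_2 = 0.2888, measures how hard the graph is to disconnect: larger values mean better connectivity. By the matrix-tree theorem the graph has (1/8) * product of the nonzero eigenvalues = 1 spanning tree.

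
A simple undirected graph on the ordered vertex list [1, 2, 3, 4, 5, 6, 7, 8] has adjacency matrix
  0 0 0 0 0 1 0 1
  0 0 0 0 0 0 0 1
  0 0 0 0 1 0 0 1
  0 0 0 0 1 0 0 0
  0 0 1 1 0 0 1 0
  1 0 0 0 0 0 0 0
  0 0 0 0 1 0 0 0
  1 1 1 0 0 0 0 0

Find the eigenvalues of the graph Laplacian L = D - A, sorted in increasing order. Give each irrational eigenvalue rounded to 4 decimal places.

[0, 0.2137, 0.6177, 1, 1.4977, 2.3537, 3.8408, 4.4763]

With the vertex order [1, 2, 3, 4, 5, 6, 7, 8], the degrees are [2, 1, 2, 1, 3, 1, 1, 3], giving D = diag(2, 1, 2, 1, 3, 1, 1, 3) and L = D - A. L is symmetric positive semidefinite, so every eigenvalue is real and nonnegative. The single zero eigenvalue shows the graph is connected.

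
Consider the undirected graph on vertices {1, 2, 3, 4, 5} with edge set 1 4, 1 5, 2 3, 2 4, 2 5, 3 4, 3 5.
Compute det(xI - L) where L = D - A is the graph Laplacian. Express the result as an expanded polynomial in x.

Each diagonal entry of L is the vertex degree and each off-diagonal entry is -1 where an edge is present, 0 otherwise; in the order [1, 2, 3, 4, 5] the diagonal is [2, 3, 3, 3, 3]. Computing det(xI - L) by cofactor expansion (or equivalently via sum-over-permutations) gives x^5 - 14x^4 + 71x^3 - 154x^2 + 120x. The constant term is 0 because L is singular (the all-ones vector lies in its kernel). The eigenvalues sum to 14, which equals trace(L) = 2|E|.

x^5 - 14x^4 + 71x^3 - 154x^2 + 120x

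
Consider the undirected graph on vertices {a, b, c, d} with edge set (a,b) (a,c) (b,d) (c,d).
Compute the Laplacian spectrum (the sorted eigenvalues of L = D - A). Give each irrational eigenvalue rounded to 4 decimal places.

Reading degrees in the order [a, b, c, d] gives [2, 2, 2, 2]; set D = diag(2, 2, 2, 2) and form L = D - A. The multiplicity of 0 as a Laplacian eigenvalue equals the number of connected components. The single zero eigenvalue shows the graph is connected.

[0, 2, 2, 4]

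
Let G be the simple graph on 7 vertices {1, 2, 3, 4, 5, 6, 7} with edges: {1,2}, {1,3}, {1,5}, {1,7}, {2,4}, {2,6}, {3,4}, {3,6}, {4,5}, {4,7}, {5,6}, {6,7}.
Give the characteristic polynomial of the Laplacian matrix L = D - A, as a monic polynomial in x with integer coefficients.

Reading degrees in the order [1, 2, 3, 4, 5, 6, 7] gives [4, 3, 3, 4, 3, 4, 3]; set D = diag(4, 3, 3, 4, 3, 4, 3) and form L = D - A. L has integer entries, so p(x) = det(xI - L) has integer coefficients. Expanding the determinant yields x^7 - 24x^6 + 234x^5 - 1192x^4 + 3357x^3 - 4968x^2 + 3024x. The constant term is 0 because L is singular (the all-ones vector lies in its kernel).

x^7 - 24x^6 + 234x^5 - 1192x^4 + 3357x^3 - 4968x^2 + 3024x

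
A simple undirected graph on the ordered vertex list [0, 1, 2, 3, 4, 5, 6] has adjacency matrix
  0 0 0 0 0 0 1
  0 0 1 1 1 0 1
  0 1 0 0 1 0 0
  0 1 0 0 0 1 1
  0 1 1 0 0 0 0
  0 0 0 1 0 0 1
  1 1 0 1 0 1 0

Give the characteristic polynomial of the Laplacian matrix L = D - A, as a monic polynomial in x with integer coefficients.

x^7 - 18x^6 + 126x^5 - 432x^4 + 747x^3 - 596x^2 + 168x

Each diagonal entry of L is the vertex degree and each off-diagonal entry is -1 where an edge is present, 0 otherwise; in the order [0, 1, 2, 3, 4, 5, 6] the diagonal is [1, 4, 2, 3, 2, 2, 4]. L has integer entries, so p(x) = det(xI - L) has integer coefficients. Expanding the determinant yields x^7 - 18x^6 + 126x^5 - 432x^4 + 747x^3 - 596x^2 + 168x. Since p(0) = det(-L) = 0, x divides p(x).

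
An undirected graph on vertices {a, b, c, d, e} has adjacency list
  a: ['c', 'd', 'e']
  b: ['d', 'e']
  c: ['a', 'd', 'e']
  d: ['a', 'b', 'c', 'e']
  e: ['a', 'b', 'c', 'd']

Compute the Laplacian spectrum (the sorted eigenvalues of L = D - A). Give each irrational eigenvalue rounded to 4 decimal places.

[0, 2, 4, 5, 5]

With the vertex order [a, b, c, d, e], the degrees are [3, 2, 3, 4, 4], giving D = diag(3, 2, 3, 4, 4) and L = D - A. Since every row of L sums to 0, the all-ones vector is in the kernel and 0 is an eigenvalue. The single zero eigenvalue shows the graph is connected. There is one zero in the spectrum, matching the 1 component. The eigenvalues sum to 16, which equals trace(L) = 2|E|.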